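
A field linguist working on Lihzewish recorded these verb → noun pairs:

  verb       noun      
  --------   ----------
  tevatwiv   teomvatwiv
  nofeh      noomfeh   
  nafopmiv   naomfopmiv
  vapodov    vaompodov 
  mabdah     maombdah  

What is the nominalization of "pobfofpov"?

Every pair shown (tevatwiv → teomvatwiv, nofeh → noomfeh, nafopmiv → naomfopmiv, …) follows the same rule: insert -om- after the first vowel.
So pobfofpov → poombfofpov.

poombfofpov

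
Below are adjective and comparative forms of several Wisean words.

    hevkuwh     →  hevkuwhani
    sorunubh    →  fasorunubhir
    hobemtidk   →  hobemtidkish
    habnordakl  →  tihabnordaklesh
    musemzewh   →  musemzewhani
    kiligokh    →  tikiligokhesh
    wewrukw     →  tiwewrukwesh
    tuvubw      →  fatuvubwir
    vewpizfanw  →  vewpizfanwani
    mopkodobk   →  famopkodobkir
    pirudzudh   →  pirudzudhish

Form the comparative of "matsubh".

famatsubhir

kiligokh and pirudzudh both end in -h yet inflect differently (tikiligokhesh, pirudzudhish), so the final letter is not what conditions the rule; the second-to-last letter is.
"matsubh" has second-to-last letter 'b'. The stems whose second-to-last letter is 'b' (tuvubw → fatuvubwir, mopkodobk → famopkodobkir, sorunubh → fasorunubhir) add fa- … -ir around the stem.
The other patterns: stems whose second-to-last letter is 'k' add ti- … -esh around the stem; stems whose second-to-last letter is 'd' add -ish; stems whose second-to-last letter is 'n' or 'w' add -ani.
So matsubh → famatsubhir.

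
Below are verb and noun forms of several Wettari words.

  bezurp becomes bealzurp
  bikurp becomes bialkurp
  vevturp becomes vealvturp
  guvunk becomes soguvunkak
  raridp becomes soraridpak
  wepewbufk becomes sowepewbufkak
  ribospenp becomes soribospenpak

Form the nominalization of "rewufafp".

bezurp and raridp both end in -p yet inflect differently (bealzurp, soraridpak), so the final letter is not what conditions the rule; the second-to-last letter is.
"rewufafp" has second-to-last letter 'f'. The one such stem in the data (wepewbufk → sowepewbufkak) adds so- … -ak around the stem, so the same rule applies.
The other pattern: stems whose second-to-last letter is 'r' insert -al- after the first vowel.
So rewufafp → sorewufafpak.

sorewufafpak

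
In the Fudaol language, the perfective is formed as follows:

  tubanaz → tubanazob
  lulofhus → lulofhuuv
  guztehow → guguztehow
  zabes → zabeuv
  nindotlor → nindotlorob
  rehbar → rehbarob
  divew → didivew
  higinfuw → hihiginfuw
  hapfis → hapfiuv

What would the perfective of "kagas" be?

"kagas" ends in -s. The stems ending in -s (lulofhus → lulofhuuv, hapfis → hapfiuv, zabes → zabeuv) drop the final letter and add -uv.
The other patterns: stems ending in -w repeat the first consonant+vowel as a prefix; stems ending in -r or -z add -ob.
So kagas → kagauv.

kagauv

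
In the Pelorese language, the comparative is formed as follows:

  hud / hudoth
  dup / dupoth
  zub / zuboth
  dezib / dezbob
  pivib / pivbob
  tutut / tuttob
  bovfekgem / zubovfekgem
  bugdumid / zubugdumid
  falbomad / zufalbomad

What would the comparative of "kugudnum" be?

zub and dezib both end in -b yet inflect differently (zuboth, dezbob), so the final letter is not what conditions the rule; the number of vowels is.
"kugudnum" has 3 vowels. The stems with 3 vowels (bovfekgem → zubovfekgem, bugdumid → zubugdumid, falbomad → zufalbomad) add the prefix zu-.
The other patterns: stems with 1 vowel add -oth; stems with 2 vowels delete the last vowel and add -ob.
So kugudnum → zukugudnum.

zukugudnum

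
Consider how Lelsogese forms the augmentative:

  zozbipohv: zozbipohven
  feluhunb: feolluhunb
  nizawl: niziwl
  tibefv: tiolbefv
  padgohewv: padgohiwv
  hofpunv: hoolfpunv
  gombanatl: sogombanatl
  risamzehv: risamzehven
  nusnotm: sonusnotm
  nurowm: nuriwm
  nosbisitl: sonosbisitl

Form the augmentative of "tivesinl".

risamzehv and padgohewv both end in -v yet inflect differently (risamzehven, padgohiwv), so the final letter is not what conditions the rule; the second-to-last letter is.
"tivesinl" has second-to-last letter 'n'. The stems whose second-to-last letter is 'n' (feluhunb → feolluhunb, hofpunv → hoolfpunv) insert -ol- after the first vowel.
The other patterns: stems whose second-to-last letter is 'h' add -en; stems whose second-to-last letter is 'w' change the last vowel to 'i'; stems whose second-to-last letter is 't' add the prefix so-.
So tivesinl → tiolvesinl.

tiolvesinl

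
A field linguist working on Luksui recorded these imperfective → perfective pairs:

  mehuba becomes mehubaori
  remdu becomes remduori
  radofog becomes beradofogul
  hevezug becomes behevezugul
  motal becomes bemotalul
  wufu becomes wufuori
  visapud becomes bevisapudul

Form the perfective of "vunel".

visapud and remdu both have last vowel 'u' yet inflect differently (bevisapudul, remduori), so the last vowel is not what conditions the rule; whether the stem ends in a vowel or a consonant is.
"vunel" ends in a consonant. The stems ending in a consonant (visapud → bevisapudul, hevezug → behevezugul, motal → bemotalul) add be- … -ul around the stem.
So vunel → bevunelul.

bevunelul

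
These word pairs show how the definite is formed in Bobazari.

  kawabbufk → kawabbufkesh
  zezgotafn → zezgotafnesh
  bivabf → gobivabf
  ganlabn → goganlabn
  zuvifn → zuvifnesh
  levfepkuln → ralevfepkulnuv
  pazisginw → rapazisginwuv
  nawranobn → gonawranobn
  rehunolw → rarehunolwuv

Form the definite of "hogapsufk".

zezgotafn and ganlabn both end in -n yet inflect differently (zezgotafnesh, goganlabn), so the final letter is not what conditions the rule; the second-to-last letter is.
"hogapsufk" has second-to-last letter 'f'. The stems whose second-to-last letter is 'f' (zezgotafn → zezgotafnesh, zuvifn → zuvifnesh, kawabbufk → kawabbufkesh) add -esh.
The other patterns: stems whose second-to-last letter is 'b' add the prefix go-; stems whose second-to-last letter is 'l' or 'n' add ra- … -uv around the stem.
So hogapsufk → hogapsufkesh.

hogapsufkesh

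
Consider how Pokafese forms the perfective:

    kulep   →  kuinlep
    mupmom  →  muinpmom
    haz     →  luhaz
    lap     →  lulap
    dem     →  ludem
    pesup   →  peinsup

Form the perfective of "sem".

lusem

mupmom and dem both end in -m yet inflect differently (muinpmom, ludem), so the final letter is not what conditions the rule; the number of vowels is.
"sem" has 1 vowel. The stems with 1 vowel (dem → ludem, lap → lulap, haz → luhaz) add the prefix lu-.
The other pattern: stems with 2 vowels insert -in- after the first vowel.
So sem → lusem.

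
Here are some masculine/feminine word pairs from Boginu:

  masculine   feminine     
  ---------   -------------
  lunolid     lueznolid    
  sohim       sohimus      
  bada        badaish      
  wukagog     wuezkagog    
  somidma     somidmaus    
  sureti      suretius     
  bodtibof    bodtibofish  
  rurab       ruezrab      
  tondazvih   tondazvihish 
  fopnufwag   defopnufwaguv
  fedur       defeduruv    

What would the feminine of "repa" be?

reezpa

somidma and bada both end in -a yet inflect differently (somidmaus, badaish), so the final letter is not what conditions the rule; the first letter is.
"repa" begins with r-. The one such stem in the data (rurab → ruezrab) inserts -ez- after the first vowel (as do wukagog, lunolid), so the same rule applies.
So repa → reezpa.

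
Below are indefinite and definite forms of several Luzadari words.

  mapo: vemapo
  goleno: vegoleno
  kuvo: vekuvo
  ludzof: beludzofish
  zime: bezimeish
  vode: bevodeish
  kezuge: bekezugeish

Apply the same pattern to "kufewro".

vekufewro

"kufewro" ends in -o. The stems ending in -o (mapo → vemapo, goleno → vegoleno, kuvo → vekuvo) add the prefix ve-.
So kufewro → vekufewro.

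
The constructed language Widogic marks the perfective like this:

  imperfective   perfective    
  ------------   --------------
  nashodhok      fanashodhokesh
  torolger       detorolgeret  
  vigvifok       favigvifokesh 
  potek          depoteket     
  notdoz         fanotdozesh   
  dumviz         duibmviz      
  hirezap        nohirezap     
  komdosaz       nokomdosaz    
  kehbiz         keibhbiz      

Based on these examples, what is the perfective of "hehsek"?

notdoz and dumviz both end in -z yet inflect differently (fanotdozesh, duibmviz), so the final letter is not what conditions the rule; the last vowel is.
"hehsek" has last vowel 'e'. The stems whose last vowel is 'e' (potek → depoteket, torolger → detorolgeret) add de- … -et around the stem.
The other patterns: stems whose last vowel is 'o' add fa- … -esh around the stem; stems whose last vowel is 'i' insert -ib- after the first vowel; stems whose last vowel is 'a' add the prefix no-.
So hehsek → dehehseket.

dehehseket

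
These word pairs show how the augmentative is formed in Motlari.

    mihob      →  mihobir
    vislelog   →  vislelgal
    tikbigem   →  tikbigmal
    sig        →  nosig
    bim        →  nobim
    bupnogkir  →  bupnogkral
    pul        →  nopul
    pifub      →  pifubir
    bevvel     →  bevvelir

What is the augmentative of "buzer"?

buzerir

"buzer" has 2 vowels. The stems with 2 vowels (mihob → mihobir, pifub → pifubir, bevvel → bevvelir) add -ir.
The other patterns: stems with 1 vowel add the prefix no-; stems with 3 vowels delete the last vowel and add -al.
So buzer → buzerir.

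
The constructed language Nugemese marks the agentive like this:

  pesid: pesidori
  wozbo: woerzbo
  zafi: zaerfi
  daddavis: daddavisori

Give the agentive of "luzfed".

luzfedori

"luzfed" ends in a consonant. The stems ending in a consonant (pesid → pesidori, daddavis → daddavisori) add -ori.
So luzfed → luzfedori.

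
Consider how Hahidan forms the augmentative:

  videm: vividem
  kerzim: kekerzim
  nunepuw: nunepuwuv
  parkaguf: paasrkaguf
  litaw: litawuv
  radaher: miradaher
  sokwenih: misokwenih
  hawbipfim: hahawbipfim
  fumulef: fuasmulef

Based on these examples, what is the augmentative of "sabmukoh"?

"sabmukoh" ends in -h. The one such stem in the data (sokwenih → misokwenih) adds the prefix mi-, so the same rule applies.
The other patterns: stems ending in -f insert -as- after the first vowel; stems ending in -m repeat the first consonant+vowel as a prefix; stems ending in -w add -uv.
So sabmukoh → misabmukoh.

misabmukoh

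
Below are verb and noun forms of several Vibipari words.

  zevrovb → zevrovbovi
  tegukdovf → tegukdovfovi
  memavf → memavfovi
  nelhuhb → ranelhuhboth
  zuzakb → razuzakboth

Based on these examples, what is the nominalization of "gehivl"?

zevrovb and nelhuhb both end in -b yet inflect differently (zevrovbovi, ranelhuhboth), so the final letter is not what conditions the rule; the second-to-last letter is.
"gehivl" has second-to-last letter 'v'. The stems whose second-to-last letter is 'v' (zevrovb → zevrovbovi, tegukdovf → tegukdovfovi, memavf → memavfovi) add -ovi.
The other pattern: stems whose second-to-last letter is 'h' or 'k' add ra- … -oth around the stem.
So gehivl → gehivlovi.

gehivlovi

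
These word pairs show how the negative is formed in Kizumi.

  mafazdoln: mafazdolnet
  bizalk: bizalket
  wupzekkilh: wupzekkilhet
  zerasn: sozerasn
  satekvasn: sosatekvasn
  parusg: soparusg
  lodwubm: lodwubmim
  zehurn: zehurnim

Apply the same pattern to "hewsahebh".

hewsahebhim

mafazdoln and zerasn both end in -n yet inflect differently (mafazdolnet, sozerasn), so the final letter is not what conditions the rule; the second-to-last letter is.
"hewsahebh" has second-to-last letter 'b'. The one such stem in the data (lodwubm → lodwubmim) adds -im, so the same rule applies.
The other patterns: stems whose second-to-last letter is 'l' add -et; stems whose second-to-last letter is 's' add the prefix so-.
So hewsahebh → hewsahebhim.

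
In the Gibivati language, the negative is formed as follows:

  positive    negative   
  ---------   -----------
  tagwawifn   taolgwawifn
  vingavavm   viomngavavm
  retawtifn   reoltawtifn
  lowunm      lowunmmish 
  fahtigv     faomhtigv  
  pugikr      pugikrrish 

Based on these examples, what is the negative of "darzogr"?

daomrzogr

vingavavm and lowunm both end in -m yet inflect differently (viomngavavm, lowunmmish), so the final letter is not what conditions the rule; the second-to-last letter is.
"darzogr" has second-to-last letter 'g'. The one such stem in the data (fahtigv → faomhtigv) inserts -om- after the first vowel (as does vingavavm), so the same rule applies.
So darzogr → daomrzogr.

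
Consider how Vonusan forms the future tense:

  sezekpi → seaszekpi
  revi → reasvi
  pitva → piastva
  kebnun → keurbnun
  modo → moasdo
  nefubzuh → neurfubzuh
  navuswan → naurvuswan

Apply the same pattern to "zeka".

navuswan and pitva both have last vowel 'a' yet inflect differently (naurvuswan, piastva), so the last vowel is not what conditions the rule; whether the stem ends in a vowel or a consonant is.
"zeka" ends in a vowel. The stems ending in a vowel (pitva → piastva, sezekpi → seaszekpi, revi → reasvi) insert -as- after the first vowel.
So zeka → zeaska.

zeaska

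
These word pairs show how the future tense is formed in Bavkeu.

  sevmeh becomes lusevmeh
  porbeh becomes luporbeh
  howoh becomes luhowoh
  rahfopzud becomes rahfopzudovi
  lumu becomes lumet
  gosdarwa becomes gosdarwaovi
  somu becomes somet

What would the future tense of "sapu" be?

somu and rahfopzud both have last vowel 'u' yet inflect differently (somet, rahfopzudovi), so the last vowel is not what conditions the rule; the final letter is.
"sapu" ends in -u. The stems ending in -u (somu → somet, lumu → lumet) drop the final letter and add -et.
The other patterns: stems ending in -h add the prefix lu-; stems ending in -a or -d add -ovi.
So sapu → sapet.

sapet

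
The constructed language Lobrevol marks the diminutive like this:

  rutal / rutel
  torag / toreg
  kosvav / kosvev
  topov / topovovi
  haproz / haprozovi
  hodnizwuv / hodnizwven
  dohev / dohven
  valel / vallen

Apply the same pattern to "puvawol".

kosvav and topov both end in -v yet inflect differently (kosvev, topovovi), so the final letter is not what conditions the rule; the last vowel is.
"puvawol" has last vowel 'o'. The stems whose last vowel is 'o' (topov → topovovi, haproz → haprozovi) add -ovi.
So puvawol → puvawolovi.

puvawolovi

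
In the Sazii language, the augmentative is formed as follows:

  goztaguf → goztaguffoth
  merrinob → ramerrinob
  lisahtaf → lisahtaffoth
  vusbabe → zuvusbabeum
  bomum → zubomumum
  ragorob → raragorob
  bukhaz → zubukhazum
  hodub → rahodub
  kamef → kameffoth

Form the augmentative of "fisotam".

hodub and goztaguf both have last vowel 'u' yet inflect differently (rahodub, goztaguffoth), so the last vowel is not what conditions the rule; the final letter is.
"fisotam" ends in -m. The one such stem in the data (bomum → zubomumum) adds zu- … -um around the stem, so the same rule applies.
The other patterns: stems ending in -b add the prefix ra-; stems ending in -f double the final consonant and add -oth.
So fisotam → zufisotamum.

zufisotamum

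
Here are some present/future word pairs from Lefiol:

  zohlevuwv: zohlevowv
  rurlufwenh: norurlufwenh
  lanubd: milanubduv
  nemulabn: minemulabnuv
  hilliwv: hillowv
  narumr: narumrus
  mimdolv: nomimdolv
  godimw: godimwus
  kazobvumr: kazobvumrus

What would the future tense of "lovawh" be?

lovowh

hilliwv and mimdolv both end in -v yet inflect differently (hillowv, nomimdolv), so the final letter is not what conditions the rule; the second-to-last letter is.
"lovawh" has second-to-last letter 'w'. The stems whose second-to-last letter is 'w' (hilliwv → hillowv, zohlevuwv → zohlevowv) change the last vowel to 'o'.
The other patterns: stems whose second-to-last letter is 'b' add mi- … -uv around the stem; stems whose second-to-last letter is 'm' add -us; stems whose second-to-last letter is 'l' or 'n' add the prefix no-.
So lovawh → lovowh.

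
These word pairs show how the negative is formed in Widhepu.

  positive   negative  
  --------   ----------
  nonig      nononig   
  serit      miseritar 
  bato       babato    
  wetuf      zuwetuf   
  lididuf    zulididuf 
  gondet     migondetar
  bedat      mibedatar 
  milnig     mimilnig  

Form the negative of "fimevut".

mifimevutar

serit and milnig both have last vowel 'i' yet inflect differently (miseritar, mimilnig), so the last vowel is not what conditions the rule; the final letter is.
"fimevut" ends in -t. The stems ending in -t (serit → miseritar, gondet → migondetar, bedat → mibedatar) add mi- … -ar around the stem.
So fimevut → mifimevutar.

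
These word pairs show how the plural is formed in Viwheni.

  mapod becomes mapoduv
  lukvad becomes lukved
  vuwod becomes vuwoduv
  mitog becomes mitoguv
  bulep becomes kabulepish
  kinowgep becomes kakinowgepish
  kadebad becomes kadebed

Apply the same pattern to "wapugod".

vuwod and lukvad both end in -d yet inflect differently (vuwoduv, lukved), so the final letter is not what conditions the rule; the last vowel is.
"wapugod" has last vowel 'o'. The stems whose last vowel is 'o' (vuwod → vuwoduv, mitog → mitoguv, mapod → mapoduv) add -uv.
The other patterns: stems whose last vowel is 'e' add ka- … -ish around the stem; stems whose last vowel is 'a' change the last vowel to 'e'.
So wapugod → wapugoduv.

wapugoduv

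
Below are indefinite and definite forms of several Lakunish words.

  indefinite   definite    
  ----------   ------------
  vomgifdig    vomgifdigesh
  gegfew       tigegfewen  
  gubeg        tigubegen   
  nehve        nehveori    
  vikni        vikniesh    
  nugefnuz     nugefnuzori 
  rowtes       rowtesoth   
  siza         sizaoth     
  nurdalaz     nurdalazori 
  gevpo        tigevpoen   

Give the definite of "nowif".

gubeg and vomgifdig both end in -g yet inflect differently (tigubegen, vomgifdigesh), so the final letter is not what conditions the rule; the first letter is.
"nowif" begins with n-. The stems beginning with n- (nehve → nehveori, nurdalaz → nurdalazori, nugefnuz → nugefnuzori) add -ori.
The other patterns: stems beginning with g- add ti- … -en around the stem; stems beginning with v- add -esh; stems beginning with r- or s- add -oth.
So nowif → nowifori.

nowifori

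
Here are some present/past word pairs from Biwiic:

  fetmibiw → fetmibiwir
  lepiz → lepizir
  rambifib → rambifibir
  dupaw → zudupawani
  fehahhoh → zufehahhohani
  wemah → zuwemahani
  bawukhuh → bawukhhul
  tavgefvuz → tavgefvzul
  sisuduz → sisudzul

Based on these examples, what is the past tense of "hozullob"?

zuhozullobani

fetmibiw and dupaw both end in -w yet inflect differently (fetmibiwir, zudupawani), so the final letter is not what conditions the rule; the last vowel is.
"hozullob" has last vowel 'o'. The one such stem in the data (fehahhoh → zufehahhohani) adds zu- … -ani around the stem, so the same rule applies.
So hozullob → zuhozullobani.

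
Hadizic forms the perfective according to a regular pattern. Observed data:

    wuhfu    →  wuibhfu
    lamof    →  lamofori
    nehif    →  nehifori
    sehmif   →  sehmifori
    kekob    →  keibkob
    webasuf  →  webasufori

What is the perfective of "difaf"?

webasuf and wuhfu both have last vowel 'u' yet inflect differently (webasufori, wuibhfu), so the last vowel is not what conditions the rule; the final letter is.
"difaf" ends in -f. The stems ending in -f (sehmif → sehmifori, nehif → nehifori, webasuf → webasufori) add -ori.
The other pattern: stems ending in -b or -u insert -ib- after the first vowel.
So difaf → difafori.

difafori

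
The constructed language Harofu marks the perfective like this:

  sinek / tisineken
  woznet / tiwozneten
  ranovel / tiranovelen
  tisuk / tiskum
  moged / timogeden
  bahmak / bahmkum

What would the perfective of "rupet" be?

sinek and tisuk both end in -k yet inflect differently (tisineken, tiskum), so the final letter is not what conditions the rule; the last vowel is.
"rupet" has last vowel 'e'. The stems whose last vowel is 'e' (moged → timogeden, sinek → tisineken, ranovel → tiranovelen) add ti- … -en around the stem.
The other pattern: stems whose last vowel is 'a' or 'u' delete the last vowel and add -um.
So rupet → tirupeten.

tirupeten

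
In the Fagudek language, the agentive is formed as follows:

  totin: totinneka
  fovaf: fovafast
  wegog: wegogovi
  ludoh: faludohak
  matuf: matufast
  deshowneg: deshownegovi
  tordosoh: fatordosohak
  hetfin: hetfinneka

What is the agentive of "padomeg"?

padomegovi

tordosoh and wegog both have last vowel 'o' yet inflect differently (fatordosohak, wegogovi), so the last vowel is not what conditions the rule; the final letter is.
"padomeg" ends in -g. The stems ending in -g (wegog → wegogovi, deshowneg → deshownegovi) add -ovi.
The other patterns: stems ending in -f add -ast; stems ending in -h add fa- … -ak around the stem; stems ending in -n double the final consonant and add -eka.
So padomeg → padomegovi.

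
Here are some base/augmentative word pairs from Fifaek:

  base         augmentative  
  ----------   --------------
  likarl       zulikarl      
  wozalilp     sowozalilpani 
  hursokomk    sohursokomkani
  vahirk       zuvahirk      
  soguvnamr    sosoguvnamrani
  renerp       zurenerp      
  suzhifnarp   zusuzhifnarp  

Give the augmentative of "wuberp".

zuwuberp

vahirk and hursokomk both end in -k yet inflect differently (zuvahirk, sohursokomkani), so the final letter is not what conditions the rule; the second-to-last letter is.
"wuberp" has second-to-last letter 'r'. The stems whose second-to-last letter is 'r' (renerp → zurenerp, likarl → zulikarl, suzhifnarp → zusuzhifnarp) add the prefix zu-.
The other pattern: stems whose second-to-last letter is 'l' or 'm' add so- … -ani around the stem.
So wuberp → zuwuberp.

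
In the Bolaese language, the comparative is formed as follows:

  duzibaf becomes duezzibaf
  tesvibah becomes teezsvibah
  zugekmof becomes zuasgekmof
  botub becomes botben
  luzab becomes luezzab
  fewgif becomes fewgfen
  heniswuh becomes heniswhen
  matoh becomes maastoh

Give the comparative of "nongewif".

"nongewif" has last vowel 'i'. The one such stem in the data (fewgif → fewgfen) deletes the last vowel and adds -en (as do heniswuh, botub), so the same rule applies.
So nongewif → nongewfen.

nongewfen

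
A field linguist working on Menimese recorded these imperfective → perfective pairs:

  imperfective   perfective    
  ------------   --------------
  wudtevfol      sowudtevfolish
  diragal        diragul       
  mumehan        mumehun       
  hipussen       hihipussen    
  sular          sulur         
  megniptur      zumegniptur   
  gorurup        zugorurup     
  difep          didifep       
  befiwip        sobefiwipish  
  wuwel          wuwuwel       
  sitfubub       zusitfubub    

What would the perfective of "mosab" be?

diragal and wuwel both end in -l yet inflect differently (diragul, wuwuwel), so the final letter is not what conditions the rule; the last vowel is.
"mosab" has last vowel 'a'. The stems whose last vowel is 'a' (diragal → diragul, mumehan → mumehun, sular → sulur) change the last vowel to 'u'.
The other patterns: stems whose last vowel is 'e' repeat the first consonant+vowel as a prefix; stems whose last vowel is 'u' add the prefix zu-; stems whose last vowel is 'i' or 'o' add so- … -ish around the stem.
So mosab → mosub.

mosub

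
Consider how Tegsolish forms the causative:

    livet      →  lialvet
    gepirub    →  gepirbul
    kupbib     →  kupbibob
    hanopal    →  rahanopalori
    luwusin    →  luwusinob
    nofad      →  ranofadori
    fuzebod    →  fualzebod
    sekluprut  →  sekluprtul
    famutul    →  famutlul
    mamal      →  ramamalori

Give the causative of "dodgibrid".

fuzebod and nofad both end in -d yet inflect differently (fualzebod, ranofadori), so the final letter is not what conditions the rule; the last vowel is.
"dodgibrid" has last vowel 'i'. The stems whose last vowel is 'i' (kupbib → kupbibob, luwusin → luwusinob) add -ob.
The other patterns: stems whose last vowel is 'e' or 'o' insert -al- after the first vowel; stems whose last vowel is 'a' add ra- … -ori around the stem; stems whose last vowel is 'u' delete the last vowel and add -ul.
So dodgibrid → dodgibridob.

dodgibridob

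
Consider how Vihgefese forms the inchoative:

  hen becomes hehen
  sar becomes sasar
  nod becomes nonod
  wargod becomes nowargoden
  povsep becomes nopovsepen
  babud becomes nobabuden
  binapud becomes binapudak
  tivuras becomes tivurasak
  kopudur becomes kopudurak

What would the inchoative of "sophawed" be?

sophawedak

"sophawed" has 3 vowels. The stems with 3 vowels (binapud → binapudak, tivuras → tivurasak, kopudur → kopudurak) add -ak.
So sophawed → sophawedak.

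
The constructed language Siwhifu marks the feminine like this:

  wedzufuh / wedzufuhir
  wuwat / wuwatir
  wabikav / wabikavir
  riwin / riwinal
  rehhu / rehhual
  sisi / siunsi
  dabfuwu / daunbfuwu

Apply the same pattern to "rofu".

rehhu and dabfuwu both end in -u yet inflect differently (rehhual, daunbfuwu), so the final letter is not what conditions the rule; the first letter is.
"rofu" begins with r-. The stems beginning with r- (riwin → riwinal, rehhu → rehhual) add -al.
So rofu → rofual.

rofual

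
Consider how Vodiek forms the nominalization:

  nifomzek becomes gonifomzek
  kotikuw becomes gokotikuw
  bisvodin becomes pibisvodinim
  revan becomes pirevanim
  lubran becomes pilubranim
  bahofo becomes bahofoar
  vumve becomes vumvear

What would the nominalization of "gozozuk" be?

gogozozuk

nifomzek and vumve both have last vowel 'e' yet inflect differently (gonifomzek, vumvear), so the last vowel is not what conditions the rule; the final letter is.
"gozozuk" ends in -k. The one such stem in the data (nifomzek → gonifomzek) adds the prefix go-, so the same rule applies.
The other patterns: stems ending in -n add pi- … -im around the stem; stems ending in -e or -o add -ar.
So gozozuk → gogozozuk.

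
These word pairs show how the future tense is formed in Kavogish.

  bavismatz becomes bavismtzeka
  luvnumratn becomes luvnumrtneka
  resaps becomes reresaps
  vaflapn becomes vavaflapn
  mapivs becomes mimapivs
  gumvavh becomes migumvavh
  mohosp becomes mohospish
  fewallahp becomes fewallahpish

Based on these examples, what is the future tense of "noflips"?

nonoflips

"noflips" has second-to-last letter 'p'. The stems whose second-to-last letter is 'p' (resaps → reresaps, vaflapn → vavaflapn) repeat the first consonant+vowel as a prefix.
The other patterns: stems whose second-to-last letter is 't' delete the last vowel and add -eka; stems whose second-to-last letter is 'v' add the prefix mi-; stems whose second-to-last letter is 'h' or 's' add -ish.
So noflips → nonoflips.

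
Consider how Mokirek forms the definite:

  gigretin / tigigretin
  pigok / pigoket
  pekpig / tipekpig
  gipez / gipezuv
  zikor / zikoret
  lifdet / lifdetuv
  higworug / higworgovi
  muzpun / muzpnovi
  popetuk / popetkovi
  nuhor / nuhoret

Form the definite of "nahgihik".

"nahgihik" has last vowel 'i'. The stems whose last vowel is 'i' (pekpig → tipekpig, gigretin → tigigretin) add the prefix ti-.
The other patterns: stems whose last vowel is 'e' add -uv; stems whose last vowel is 'u' delete the last vowel and add -ovi; stems whose last vowel is 'o' add -et.
So nahgihik → tinahgihik.

tinahgihik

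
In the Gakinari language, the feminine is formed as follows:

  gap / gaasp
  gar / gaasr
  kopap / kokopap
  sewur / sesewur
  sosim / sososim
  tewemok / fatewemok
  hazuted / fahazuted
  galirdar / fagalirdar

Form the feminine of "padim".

gap and kopap both end in -p yet inflect differently (gaasp, kokopap), so the final letter is not what conditions the rule; the number of vowels is.
"padim" has 2 vowels. The stems with 2 vowels (kopap → kokopap, sewur → sesewur, sosim → sososim) repeat the first consonant+vowel as a prefix.
So padim → papadim.

papadim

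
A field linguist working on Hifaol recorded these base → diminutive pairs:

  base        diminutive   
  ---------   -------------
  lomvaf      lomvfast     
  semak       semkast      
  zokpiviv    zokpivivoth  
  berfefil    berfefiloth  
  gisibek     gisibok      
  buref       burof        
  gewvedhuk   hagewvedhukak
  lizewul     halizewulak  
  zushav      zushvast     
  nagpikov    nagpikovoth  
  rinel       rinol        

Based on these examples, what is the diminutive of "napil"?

napiloth

lomvaf and buref both end in -f yet inflect differently (lomvfast, burof), so the final letter is not what conditions the rule; the last vowel is.
"napil" has last vowel 'i'. The stems whose last vowel is 'i' (berfefil → berfefiloth, zokpiviv → zokpivivoth) add -oth.
The other patterns: stems whose last vowel is 'a' delete the last vowel and add -ast; stems whose last vowel is 'e' change the last vowel to 'o'; stems whose last vowel is 'u' add ha- … -ak around the stem.
So napil → napiloth.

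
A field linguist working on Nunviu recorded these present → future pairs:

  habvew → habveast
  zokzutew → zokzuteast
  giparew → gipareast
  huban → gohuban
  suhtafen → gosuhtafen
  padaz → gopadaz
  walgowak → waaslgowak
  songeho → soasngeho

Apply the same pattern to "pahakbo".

"pahakbo" ends in -o. The one such stem in the data (songeho → soasngeho) inserts -as- after the first vowel (as does walgowak), so the same rule applies.
So pahakbo → paashakbo.

paashakbo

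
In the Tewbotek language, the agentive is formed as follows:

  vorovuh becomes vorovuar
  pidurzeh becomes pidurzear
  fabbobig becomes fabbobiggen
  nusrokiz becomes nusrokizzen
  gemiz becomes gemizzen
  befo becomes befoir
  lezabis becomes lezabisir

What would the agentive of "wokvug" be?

wokvuggen

"wokvug" ends in -g. The one such stem in the data (fabbobig → fabbobiggen) doubles the final consonant and adds -en (as do nusrokiz, gemiz), so the same rule applies.
The other patterns: stems ending in -h drop the final letter and add -ar; stems ending in -o or -s add -ir.
So wokvug → wokvuggen.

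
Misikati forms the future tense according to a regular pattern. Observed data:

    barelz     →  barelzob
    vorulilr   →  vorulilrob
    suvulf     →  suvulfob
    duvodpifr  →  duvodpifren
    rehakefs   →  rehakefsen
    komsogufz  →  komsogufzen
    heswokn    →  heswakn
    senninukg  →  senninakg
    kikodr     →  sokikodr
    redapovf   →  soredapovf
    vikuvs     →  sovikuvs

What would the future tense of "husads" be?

sohusads

vorulilr and duvodpifr both end in -r yet inflect differently (vorulilrob, duvodpifren), so the final letter is not what conditions the rule; the second-to-last letter is.
"husads" has second-to-last letter 'd'. The one such stem in the data (kikodr → sokikodr) adds the prefix so-, so the same rule applies.
So husads → sohusads.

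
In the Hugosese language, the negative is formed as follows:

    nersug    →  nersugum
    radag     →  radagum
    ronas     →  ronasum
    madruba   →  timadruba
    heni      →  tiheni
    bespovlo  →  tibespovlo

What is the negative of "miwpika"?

radag and madruba both have last vowel 'a' yet inflect differently (radagum, timadruba), so the last vowel is not what conditions the rule; whether the stem ends in a vowel or a consonant is.
"miwpika" ends in a vowel. The stems ending in a vowel (madruba → timadruba, heni → tiheni, bespovlo → tibespovlo) add the prefix ti-.
The other pattern: stems ending in a consonant add -um.
So miwpika → timiwpika.

timiwpika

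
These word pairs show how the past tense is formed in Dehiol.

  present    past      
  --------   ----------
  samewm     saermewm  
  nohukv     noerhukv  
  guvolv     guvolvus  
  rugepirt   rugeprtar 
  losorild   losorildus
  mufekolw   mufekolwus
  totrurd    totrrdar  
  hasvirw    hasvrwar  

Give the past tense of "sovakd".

"sovakd" has second-to-last letter 'k'. The one such stem in the data (nohukv → noerhukv) inserts -er- after the first vowel (as does samewm), so the same rule applies.
The other patterns: stems whose second-to-last letter is 'l' add -us; stems whose second-to-last letter is 'r' delete the last vowel and add -ar.
So sovakd → soervakd.

soervakd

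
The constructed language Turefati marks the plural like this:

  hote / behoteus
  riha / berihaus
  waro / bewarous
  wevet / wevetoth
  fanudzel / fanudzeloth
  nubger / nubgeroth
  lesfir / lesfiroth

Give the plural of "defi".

bedefius

hote and nubger both have last vowel 'e' yet inflect differently (behoteus, nubgeroth), so the last vowel is not what conditions the rule; whether the stem ends in a vowel or a consonant is.
"defi" ends in a vowel. The stems ending in a vowel (waro → bewarous, hote → behoteus, riha → berihaus) add be- … -us around the stem.
The other pattern: stems ending in a consonant add -oth.
So defi → bedefius.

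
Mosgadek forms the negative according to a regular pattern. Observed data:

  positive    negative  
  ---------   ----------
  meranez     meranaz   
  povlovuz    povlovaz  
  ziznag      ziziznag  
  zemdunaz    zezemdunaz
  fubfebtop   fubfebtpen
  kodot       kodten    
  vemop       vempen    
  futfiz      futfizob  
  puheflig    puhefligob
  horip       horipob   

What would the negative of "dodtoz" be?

meranez and zemdunaz both end in -z yet inflect differently (meranaz, zezemdunaz), so the final letter is not what conditions the rule; the last vowel is.
"dodtoz" has last vowel 'o'. The stems whose last vowel is 'o' (fubfebtop → fubfebtpen, kodot → kodten, vemop → vempen) delete the last vowel and add -en.
So dodtoz → dodtzen.

dodtzen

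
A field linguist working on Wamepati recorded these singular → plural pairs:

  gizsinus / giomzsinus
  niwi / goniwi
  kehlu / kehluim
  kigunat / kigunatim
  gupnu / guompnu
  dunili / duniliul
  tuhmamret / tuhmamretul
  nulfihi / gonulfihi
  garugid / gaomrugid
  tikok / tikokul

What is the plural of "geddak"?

kehlu and gupnu both end in -u yet inflect differently (kehluim, guompnu), so the final letter is not what conditions the rule; the first letter is.
"geddak" begins with g-. The stems beginning with g- (garugid → gaomrugid, gizsinus → giomzsinus, gupnu → guompnu) insert -om- after the first vowel.
The other patterns: stems beginning with n- add the prefix go-; stems beginning with k- add -im; stems beginning with d- or t- add -ul.
So geddak → geomddak.

geomddak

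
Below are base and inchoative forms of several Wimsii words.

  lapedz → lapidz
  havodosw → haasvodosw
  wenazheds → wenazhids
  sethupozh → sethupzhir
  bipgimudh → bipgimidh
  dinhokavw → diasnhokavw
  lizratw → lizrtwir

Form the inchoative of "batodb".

"batodb" has second-to-last letter 'd'. The stems whose second-to-last letter is 'd' (bipgimudh → bipgimidh, wenazheds → wenazhids, lapedz → lapidz) change the last vowel to 'i'.
The other patterns: stems whose second-to-last letter is 's' or 'v' insert -as- after the first vowel; stems whose second-to-last letter is 't' or 'z' delete the last vowel and add -ir.
So batodb → batidb.

batidb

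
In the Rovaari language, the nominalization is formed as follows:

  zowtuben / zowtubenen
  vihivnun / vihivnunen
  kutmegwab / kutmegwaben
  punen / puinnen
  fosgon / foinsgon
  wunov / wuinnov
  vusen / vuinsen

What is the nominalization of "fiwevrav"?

zowtuben and punen both end in -n yet inflect differently (zowtubenen, puinnen), so the final letter is not what conditions the rule; the number of vowels is.
"fiwevrav" has 3 vowels. The stems with 3 vowels (zowtuben → zowtubenen, vihivnun → vihivnunen, kutmegwab → kutmegwaben) add -en.
So fiwevrav → fiwevraven.

fiwevraven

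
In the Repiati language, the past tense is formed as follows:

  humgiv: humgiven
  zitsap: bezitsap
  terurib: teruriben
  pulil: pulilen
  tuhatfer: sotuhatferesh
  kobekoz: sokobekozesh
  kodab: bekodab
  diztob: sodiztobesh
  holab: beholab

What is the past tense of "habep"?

sohabepesh

kodab and terurib both end in -b yet inflect differently (bekodab, teruriben), so the final letter is not what conditions the rule; the last vowel is.
"habep" has last vowel 'e'. The one such stem in the data (tuhatfer → sotuhatferesh) adds so- … -esh around the stem, so the same rule applies.
The other patterns: stems whose last vowel is 'a' add the prefix be-; stems whose last vowel is 'i' add -en.
So habep → sohabepesh.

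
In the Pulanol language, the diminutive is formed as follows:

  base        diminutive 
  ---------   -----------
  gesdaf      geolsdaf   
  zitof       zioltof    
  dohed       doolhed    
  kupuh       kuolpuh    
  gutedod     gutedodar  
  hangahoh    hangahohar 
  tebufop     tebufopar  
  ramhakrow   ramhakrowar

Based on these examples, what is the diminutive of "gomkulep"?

"gomkulep" has 3 vowels. The stems with 3 vowels (gutedod → gutedodar, hangahoh → hangahohar, tebufop → tebufopar) add -ar.
The other pattern: stems with 2 vowels insert -ol- after the first vowel.
So gomkulep → gomkulepar.

gomkulepar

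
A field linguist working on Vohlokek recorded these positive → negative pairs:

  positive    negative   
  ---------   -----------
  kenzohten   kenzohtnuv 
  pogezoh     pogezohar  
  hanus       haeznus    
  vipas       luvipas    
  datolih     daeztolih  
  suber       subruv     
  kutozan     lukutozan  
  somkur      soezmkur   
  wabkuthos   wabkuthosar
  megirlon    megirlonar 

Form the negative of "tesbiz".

"tesbiz" has last vowel 'i'. The one such stem in the data (datolih → daeztolih) inserts -ez- after the first vowel (as do somkur, hanus), so the same rule applies.
The other patterns: stems whose last vowel is 'a' add the prefix lu-; stems whose last vowel is 'o' add -ar; stems whose last vowel is 'e' delete the last vowel and add -uv.
So tesbiz → teezsbiz.

teezsbiz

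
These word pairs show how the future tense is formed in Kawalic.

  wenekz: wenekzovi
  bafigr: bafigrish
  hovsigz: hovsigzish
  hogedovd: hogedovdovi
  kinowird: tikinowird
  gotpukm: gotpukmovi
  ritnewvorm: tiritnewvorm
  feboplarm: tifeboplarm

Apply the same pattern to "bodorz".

"bodorz" has second-to-last letter 'r'. The stems whose second-to-last letter is 'r' (kinowird → tikinowird, feboplarm → tifeboplarm, ritnewvorm → tiritnewvorm) add the prefix ti-.
The other patterns: stems whose second-to-last letter is 'g' add -ish; stems whose second-to-last letter is 'k' or 'v' add -ovi.
So bodorz → tibodorz.

tibodorz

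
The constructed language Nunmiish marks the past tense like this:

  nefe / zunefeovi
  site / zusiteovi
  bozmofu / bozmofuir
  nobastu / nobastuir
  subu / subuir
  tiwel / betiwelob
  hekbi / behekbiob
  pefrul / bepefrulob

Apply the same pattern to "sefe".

nefe and tiwel both have last vowel 'e' yet inflect differently (zunefeovi, betiwelob), so the last vowel is not what conditions the rule; the final letter is.
"sefe" ends in -e. The stems ending in -e (nefe → zunefeovi, site → zusiteovi) add zu- … -ovi around the stem.
The other patterns: stems ending in -u add -ir; stems ending in -i or -l add be- … -ob around the stem.
So sefe → zusefeovi.

zusefeovi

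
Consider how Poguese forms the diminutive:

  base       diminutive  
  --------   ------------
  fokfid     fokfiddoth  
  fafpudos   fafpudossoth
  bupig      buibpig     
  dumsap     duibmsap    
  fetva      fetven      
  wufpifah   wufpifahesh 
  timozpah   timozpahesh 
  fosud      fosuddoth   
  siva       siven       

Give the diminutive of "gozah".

gozahesh

"gozah" ends in -h. The stems ending in -h (timozpah → timozpahesh, wufpifah → wufpifahesh) add -esh.
The other patterns: stems ending in -g or -p insert -ib- after the first vowel; stems ending in -a drop the final letter and add -en; stems ending in -d or -s double the final consonant and add -oth.
So gozah → gozahesh.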